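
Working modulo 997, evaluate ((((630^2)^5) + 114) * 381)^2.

422

(630)^2 ≡ 94 (mod 997)
(94)^5 ≡ 593 (mod 997)
593 + 114 = 707
707 * 381 = 269367 ≡ 177 (mod 997)
(177)^2 ≡ 422 (mod 997)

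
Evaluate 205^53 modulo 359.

254

Using repeated squaring:
53 in binary is 110101, i.e. 53 = 32 + 16 + 4 + 1.
205^1 ≡ 205 (mod 359)
205^2 ≡ 205^2 = 42025 ≡ 22 (mod 359)
205^4 ≡ 22^2 = 484 ≡ 125 (mod 359)
205^8 ≡ 125^2 = 15625 ≡ 188 (mod 359)
205^16 ≡ 188^2 = 35344 ≡ 162 (mod 359)
205^32 ≡ 162^2 = 26244 ≡ 37 (mod 359)
205^53 = 205^32 · 205^16 · 205^4 · 205^1 ≡ 37 · 162 · 125 · 205 (mod 359).
Accumulate the product:
37 · 162 = 5994 ≡ 250
250 · 125 = 31250 ≡ 17
17 · 205 = 3485 ≡ 254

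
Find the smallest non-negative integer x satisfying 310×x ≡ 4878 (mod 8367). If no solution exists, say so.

2067

gcd(310, 8367) = 1, so a unique solution mod 8367 exists.
310⁻¹ ≡ 5587 (mod 8367).
x ≡ 5587×4878 ≡ 2067 (mod 8367).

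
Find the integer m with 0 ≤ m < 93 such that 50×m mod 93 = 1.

93 = 1·50 + 43
50 = 1·43 + 7
43 = 6·7 + 1
7 = 7·1 + 0
gcd(50, 93) = 1, so the inverse exists.
Back-substitute for 1:
1 = 1·43 − 6·7
  = −6·50 + 7·43
  = 7·93 − 13·50
So 50⁻¹ ≡ −13 ≡ 80 (mod 93).

80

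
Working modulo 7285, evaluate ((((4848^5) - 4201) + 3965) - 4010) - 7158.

1549

(4848)^5 ≡ 5668 (mod 7285)
5668 - 4201 = 1467
1467 + 3965 = 5432
5432 - 4010 = 1422
1422 - 7158 = -5736 ≡ 1549 (mod 7285)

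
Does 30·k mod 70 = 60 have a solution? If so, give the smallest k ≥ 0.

gcd(30, 70) = 10, and 10 | 60, so solutions exist.
Divide through by 10: 3·k ≡ 6 (mod 7).
3⁻¹ ≡ 5 (mod 7).
k ≡ 5·6 ≡ 2 (mod 7).
The smallest non-negative solution is k = 2.

2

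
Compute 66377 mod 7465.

66377 = 8*7465 + 6657, so 66377 ≡ 6657 (mod 7465).

6657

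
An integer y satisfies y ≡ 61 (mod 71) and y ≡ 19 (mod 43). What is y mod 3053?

71⁻¹ mod 43: 71*20 ≡ 1 (mod 43), so 71⁻¹ ≡ 20.
y = 61 + 71*((19 − 61)*20 mod 43) = 61 + 71*20 = 1481.

1481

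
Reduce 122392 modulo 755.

122392 = 162×755 + 82, so 122392 ≡ 82 (mod 755).

82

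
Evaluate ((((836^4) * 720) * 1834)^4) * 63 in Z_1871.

(836)^4 ≡ 861 (mod 1871)
861 * 720 = 619920 ≡ 619 (mod 1871)
619 * 1834 = 1135246 ≡ 1420 (mod 1871)
(1420)^4 ≡ 1310 (mod 1871)
1310 * 63 = 82530 ≡ 206 (mod 1871)

206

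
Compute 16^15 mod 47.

Compute successive squares:
15 in binary is 1111, i.e. 15 = 8 + 4 + 2 + 1.
16^1 ≡ 16 (mod 47)
16^2 ≡ 16^2 = 256 ≡ 21 (mod 47)
16^4 ≡ 21^2 = 441 ≡ 18 (mod 47)
16^8 ≡ 18^2 = 324 ≡ 42 (mod 47)
16^15 = 16^8 * 16^4 * 16^2 * 16^1 ≡ 42 * 18 * 21 * 16 (mod 47).
Accumulate the product:
42 * 18 = 756 ≡ 4
4 * 21 = 84 ≡ 37
37 * 16 = 592 ≡ 28

28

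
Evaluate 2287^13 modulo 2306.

By square-and-multiply:
2287^1 ≡ 2287 (mod 2306)
2287^2 ≡ 2287^2 = 5230369 ≡ 361 (mod 2306)
2287^4 ≡ 361^2 = 130321 ≡ 1185 (mod 2306)
2287^8 ≡ 1185^2 = 1404225 ≡ 2177 (mod 2306)
2287^13 = 2287^8 · 2287^4 · 2287^1 ≡ 2177 · 1185 · 2287 (mod 2306).
Accumulate the product:
2177 · 1185 = 2579745 ≡ 1637
1637 · 2287 = 3743819 ≡ 1181

1181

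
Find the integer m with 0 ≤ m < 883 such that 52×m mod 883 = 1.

17

883 = 16×52 + 51
52 = 1×51 + 1
51 = 51×1 + 0
gcd(52, 883) = 1, so the inverse exists.
Back-substitute for 1:
1 = 1×52 − 1×51
  = −1×883 + 17×52
So 52⁻¹ ≡ 17 (mod 883).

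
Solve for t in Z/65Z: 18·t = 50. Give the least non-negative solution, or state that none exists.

gcd(18, 65) = 1, so a unique solution mod 65 exists.
18⁻¹ ≡ 47 (mod 65).
t ≡ 47·50 ≡ 10 (mod 65).

10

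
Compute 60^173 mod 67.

173 in binary is 10101101, i.e. 173 = 128 + 32 + 8 + 4 + 1.
60^1 ≡ 60 (mod 67)
60^2 ≡ 60^2 = 3600 ≡ 49 (mod 67)
60^4 ≡ 49^2 = 2401 ≡ 56 (mod 67)
60^8 ≡ 56^2 = 3136 ≡ 54 (mod 67)
60^16 ≡ 54^2 = 2916 ≡ 35 (mod 67)
60^32 ≡ 35^2 = 1225 ≡ 19 (mod 67)
60^64 ≡ 19^2 = 361 ≡ 26 (mod 67)
60^128 ≡ 26^2 = 676 ≡ 6 (mod 67)
60^173 = 60^128 * 60^32 * 60^8 * 60^4 * 60^1 ≡ 6 * 19 * 54 * 56 * 60 (mod 67).
Accumulate the product:
6 * 19 = 114 ≡ 47
47 * 54 = 2538 ≡ 59
59 * 56 = 3304 ≡ 21
21 * 60 = 1260 ≡ 54

54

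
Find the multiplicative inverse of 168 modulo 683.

Apply the Euclidean algorithm and back-substitute:
683 = 4*168 + 11
168 = 15*11 + 3
11 = 3*3 + 2
3 = 1*2 + 1
2 = 2*1 + 0
gcd(168, 683) = 1, so the inverse exists.
Back-substitute for 1:
1 = 1*3 − 1*2
  = −1*11 + 4*3
  = 4*168 − 61*11
  = −61*683 + 248*168
So 168⁻¹ ≡ 248 (mod 683).

248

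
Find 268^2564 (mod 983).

Using repeated squaring:
2564 in binary is 101000000100, i.e. 2564 = 2048 + 512 + 4.
268^1 ≡ 268 (mod 983)
268^2 ≡ 268^2 = 71824 ≡ 65 (mod 983)
268^4 ≡ 65^2 = 4225 ≡ 293 (mod 983)
268^8 ≡ 293^2 = 85849 ≡ 328 (mod 983)
268^16 ≡ 328^2 = 107584 ≡ 437 (mod 983)
268^32 ≡ 437^2 = 190969 ≡ 267 (mod 983)
268^64 ≡ 267^2 = 71289 ≡ 513 (mod 983)
268^128 ≡ 513^2 = 263169 ≡ 708 (mod 983)
268^256 ≡ 708^2 = 501264 ≡ 917 (mod 983)
268^512 ≡ 917^2 = 840889 ≡ 424 (mod 983)
268^1024 ≡ 424^2 = 179776 ≡ 870 (mod 983)
268^2048 ≡ 870^2 = 756900 ≡ 973 (mod 983)
268^2564 = 268^2048 * 268^512 * 268^4 ≡ 973 * 424 * 293 (mod 983).
Accumulate the product:
973 * 424 = 412552 ≡ 675
675 * 293 = 197775 ≡ 192

192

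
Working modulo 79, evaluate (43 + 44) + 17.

25

43 + 44 = 87 ≡ 8 (mod 79)
8 + 17 = 25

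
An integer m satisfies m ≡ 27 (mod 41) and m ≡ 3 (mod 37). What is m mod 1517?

1298

41⁻¹ mod 37: 41*28 ≡ 1 (mod 37), so 41⁻¹ ≡ 28.
m = 27 + 41*((3 − 27)*28 mod 37) = 27 + 41*31 = 1298.
Check: 1298 mod 41 = 27, 1298 mod 37 = 3. ✓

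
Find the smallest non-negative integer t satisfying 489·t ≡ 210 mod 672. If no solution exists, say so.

gcd(489, 672) = 3, and 3 | 210, so solutions exist.
Divide through by 3: 163·t ≡ 70 (mod 224).
163⁻¹ ≡ 11 (mod 224).
t ≡ 11·70 ≡ 98 (mod 224).
The smallest non-negative solution is t = 98.

98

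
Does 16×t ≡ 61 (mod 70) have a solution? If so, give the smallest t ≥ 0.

no solution

gcd(16, 70) = 2, and 2 does not divide 61.
So the congruence has no solution.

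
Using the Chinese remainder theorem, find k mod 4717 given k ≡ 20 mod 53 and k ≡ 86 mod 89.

53⁻¹ mod 89: 53·42 ≡ 1 (mod 89), so 53⁻¹ ≡ 42.
k = 20 + 53·((86 − 20)·42 mod 89) = 20 + 53·13 = 709.

709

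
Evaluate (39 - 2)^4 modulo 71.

45

39 - 2 = 37
(37)^4 ≡ 45 (mod 71)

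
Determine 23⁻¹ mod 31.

27

31 = 1×23 + 8
23 = 2×8 + 7
8 = 1×7 + 1
7 = 7×1 + 0
gcd(23, 31) = 1, so the inverse exists.
Bézout: 1 = 3×31 − 4×23.
So 23⁻¹ ≡ −4 ≡ 27 (mod 31).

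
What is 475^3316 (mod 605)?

475^1 ≡ 475 (mod 605)
475^2 ≡ 475^2 = 225625 ≡ 565 (mod 605)
475^4 ≡ 565^2 = 319225 ≡ 390 (mod 605)
475^8 ≡ 390^2 = 152100 ≡ 245 (mod 605)
475^16 ≡ 245^2 = 60025 ≡ 130 (mod 605)
475^32 ≡ 130^2 = 16900 ≡ 565 (mod 605)
475^64 ≡ 565^2 = 319225 ≡ 390 (mod 605)
475^128 ≡ 390^2 = 152100 ≡ 245 (mod 605)
475^256 ≡ 245^2 = 60025 ≡ 130 (mod 605)
475^512 ≡ 130^2 = 16900 ≡ 565 (mod 605)
475^1024 ≡ 565^2 = 319225 ≡ 390 (mod 605)
475^2048 ≡ 390^2 = 152100 ≡ 245 (mod 605)
475^3316 = 475^2048 * 475^1024 * 475^128 * 475^64 * 475^32 * 475^16 * 475^4 ≡ 245 * 390 * 245 * 390 * 565 * 130 * 390 (mod 605).
Accumulate the product:
245 * 390 = 95550 ≡ 565
565 * 245 = 138425 ≡ 485
485 * 390 = 189150 ≡ 390
390 * 565 = 220350 ≡ 130
130 * 130 = 16900 ≡ 565
565 * 390 = 220350 ≡ 130

130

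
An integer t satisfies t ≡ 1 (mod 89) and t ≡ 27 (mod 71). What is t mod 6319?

2938

89⁻¹ mod 71: 89*4 ≡ 1 (mod 71), so 89⁻¹ ≡ 4.
t = 1 + 89*((27 − 1)*4 mod 71) = 1 + 89*33 = 2938.
Check: 2938 mod 89 = 1, 2938 mod 71 = 27. ✓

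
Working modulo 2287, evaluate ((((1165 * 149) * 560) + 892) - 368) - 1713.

2050

1165 * 149 = 173585 ≡ 2060 (mod 2287)
2060 * 560 = 1153600 ≡ 952 (mod 2287)
952 + 892 = 1844
1844 - 368 = 1476
1476 - 1713 = -237 ≡ 2050 (mod 2287)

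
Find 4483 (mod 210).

73

4483 = 21*210 + 73, so 4483 ≡ 73 (mod 210).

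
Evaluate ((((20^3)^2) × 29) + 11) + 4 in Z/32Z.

15

(20)^3 ≡ 0 (mod 32)
(0)^2 ≡ 0 (mod 32)
0 × 29 = 0
0 + 11 = 11
11 + 4 = 15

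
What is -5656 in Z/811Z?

21

-5656 = -7·811 + 21, so -5656 ≡ 21 (mod 811).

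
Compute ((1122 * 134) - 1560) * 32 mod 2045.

456

1122 * 134 = 150348 ≡ 1063 (mod 2045)
1063 - 1560 = -497 ≡ 1548 (mod 2045)
1548 * 32 = 49536 ≡ 456 (mod 2045)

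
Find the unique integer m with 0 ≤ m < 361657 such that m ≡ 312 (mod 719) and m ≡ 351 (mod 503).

719⁻¹ mod 503: 719*170 ≡ 1 (mod 503), so 719⁻¹ ≡ 170.
m = 312 + 719*((351 − 312)*170 mod 503) = 312 + 719*91 = 65741.

65741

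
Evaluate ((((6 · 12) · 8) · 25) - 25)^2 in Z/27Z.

13

6 · 12 = 72 ≡ 18 (mod 27)
18 · 8 = 144 ≡ 9 (mod 27)
9 · 25 = 225 ≡ 9 (mod 27)
9 - 25 = -16 ≡ 11 (mod 27)
(11)^2 ≡ 13 (mod 27)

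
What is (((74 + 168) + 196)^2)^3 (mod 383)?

74 + 168 = 242
242 + 196 = 438 ≡ 55 (mod 383)
(55)^2 ≡ 344 (mod 383)
(344)^3 ≡ 46 (mod 383)

46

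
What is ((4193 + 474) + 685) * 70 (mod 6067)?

4193 + 474 = 4667
4667 + 685 = 5352
5352 * 70 = 374640 ≡ 4553 (mod 6067)

4553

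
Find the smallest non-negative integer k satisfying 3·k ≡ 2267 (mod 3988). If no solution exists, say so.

2085

gcd(3, 3988) = 1, so a unique solution mod 3988 exists.
3⁻¹ ≡ 2659 (mod 3988).
k ≡ 2659·2267 ≡ 2085 (mod 3988).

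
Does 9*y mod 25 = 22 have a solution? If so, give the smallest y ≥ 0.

8

gcd(9, 25) = 1, so a unique solution mod 25 exists.
9⁻¹ ≡ 14 (mod 25).
y ≡ 14*22 ≡ 8 (mod 25).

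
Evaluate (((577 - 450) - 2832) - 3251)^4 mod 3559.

577 - 450 = 127
127 - 2832 = -2705 ≡ 854 (mod 3559)
854 - 3251 = -2397 ≡ 1162 (mod 3559)
(1162)^4 ≡ 1506 (mod 3559)

1506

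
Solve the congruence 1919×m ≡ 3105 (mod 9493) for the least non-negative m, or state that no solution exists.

9366

gcd(1919, 9493) = 1, so a unique solution mod 9493 exists.
1919⁻¹ ≡ 4002 (mod 9493).
m ≡ 4002×3105 ≡ 9366 (mod 9493).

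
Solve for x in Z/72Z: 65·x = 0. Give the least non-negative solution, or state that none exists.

0

gcd(65, 72) = 1, so a unique solution mod 72 exists.
65⁻¹ ≡ 41 (mod 72).
x ≡ 41·0 ≡ 0 (mod 72).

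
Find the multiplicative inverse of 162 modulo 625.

598

625 = 3*162 + 139
162 = 1*139 + 23
139 = 6*23 + 1
23 = 23*1 + 0
gcd(162, 625) = 1, so the inverse exists.
Back-substitute for 1:
1 = 1*139 − 6*23
  = −6*162 + 7*139
  = 7*625 − 27*162
So 162⁻¹ ≡ −27 ≡ 598 (mod 625).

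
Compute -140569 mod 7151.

-140569 = -20*7151 + 2451, so -140569 ≡ 2451 (mod 7151).

2451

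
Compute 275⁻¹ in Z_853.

335

Run the extended Euclidean algorithm:
853 = 3·275 + 28
275 = 9·28 + 23
28 = 1·23 + 5
23 = 4·5 + 3
5 = 1·3 + 2
3 = 1·2 + 1
2 = 2·1 + 0
gcd(275, 853) = 1, so the inverse exists.
Back-substitute for 1:
1 = 1·3 − 1·2
  = −1·5 + 2·3
  = 2·23 − 9·5
  = −9·28 + 11·23
  = 11·275 − 108·28
  = −108·853 + 335·275
So 275⁻¹ ≡ 335 (mod 853).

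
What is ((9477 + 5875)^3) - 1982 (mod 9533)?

547

9477 + 5875 = 15352 ≡ 5819 (mod 9533)
(5819)^3 ≡ 2529 (mod 9533)
2529 - 1982 = 547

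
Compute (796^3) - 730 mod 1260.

(796)^3 ≡ 496 (mod 1260)
496 - 730 = -234 ≡ 1026 (mod 1260)

1026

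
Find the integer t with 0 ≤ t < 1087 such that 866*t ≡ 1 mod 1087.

1087 = 1·866 + 221
866 = 3·221 + 203
221 = 1·203 + 18
203 = 11·18 + 5
18 = 3·5 + 3
5 = 1·3 + 2
3 = 1·2 + 1
2 = 2·1 + 0
gcd(866, 1087) = 1, so the inverse exists.
Bézout: 1 = 337·1087 − 423·866.
So 866⁻¹ ≡ −423 ≡ 664 (mod 1087).

664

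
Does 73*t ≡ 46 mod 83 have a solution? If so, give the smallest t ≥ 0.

gcd(73, 83) = 1, so a unique solution mod 83 exists.
73⁻¹ ≡ 58 (mod 83).
t ≡ 58*46 ≡ 12 (mod 83).

12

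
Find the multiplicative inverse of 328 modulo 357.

357 = 1×328 + 29
328 = 11×29 + 9
29 = 3×9 + 2
9 = 4×2 + 1
2 = 2×1 + 0
gcd(328, 357) = 1, so the inverse exists.
Back-substitute for 1:
1 = 1×9 − 4×2
  = −4×29 + 13×9
  = 13×328 − 147×29
  = −147×357 + 160×328
So 328⁻¹ ≡ 160 (mod 357).

160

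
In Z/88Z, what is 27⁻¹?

75

Run the extended Euclidean algorithm:
88 = 3·27 + 7
27 = 3·7 + 6
7 = 1·6 + 1
6 = 6·1 + 0
gcd(27, 88) = 1, so the inverse exists.
Bézout: 1 = 4·88 − 13·27.
So 27⁻¹ ≡ −13 ≡ 75 (mod 88).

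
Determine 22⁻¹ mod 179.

179 = 8·22 + 3
22 = 7·3 + 1
3 = 3·1 + 0
gcd(22, 179) = 1, so the inverse exists.
Back-substitute for 1:
1 = 1·22 − 7·3
  = −7·179 + 57·22
So 22⁻¹ ≡ 57 (mod 179).

57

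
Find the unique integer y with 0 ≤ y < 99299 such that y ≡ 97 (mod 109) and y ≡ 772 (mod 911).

30835

109⁻¹ mod 911: 109·794 ≡ 1 (mod 911), so 109⁻¹ ≡ 794.
y = 97 + 109·((772 − 97)·794 mod 911) = 97 + 109·282 = 30835.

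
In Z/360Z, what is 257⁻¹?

By the extended Euclidean algorithm:
360 = 1·257 + 103
257 = 2·103 + 51
103 = 2·51 + 1
51 = 51·1 + 0
gcd(257, 360) = 1, so the inverse exists.
Back-substitute for 1:
1 = 1·103 − 2·51
  = −2·257 + 5·103
  = 5·360 − 7·257
So 257⁻¹ ≡ −7 ≡ 353 (mod 360).

353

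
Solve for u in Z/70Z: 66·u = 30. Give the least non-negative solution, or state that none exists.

10

gcd(66, 70) = 2, and 2 | 30, so solutions exist.
Divide through by 2: 33·u ≡ 15 (mod 35).
33⁻¹ ≡ 17 (mod 35).
u ≡ 17·15 ≡ 10 (mod 35).
The smallest non-negative solution is u = 10.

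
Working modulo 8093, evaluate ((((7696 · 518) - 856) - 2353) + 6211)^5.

7696 · 518 = 3986528 ≡ 4772 (mod 8093)
4772 - 856 = 3916
3916 - 2353 = 1563
1563 + 6211 = 7774
(7774)^5 ≡ 4619 (mod 8093)

4619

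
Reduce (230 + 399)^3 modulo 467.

230 + 399 = 629 ≡ 162 (mod 467)
(162)^3 ≡ 427 (mod 467)

427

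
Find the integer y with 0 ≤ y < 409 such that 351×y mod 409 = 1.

275

By the extended Euclidean algorithm:
409 = 1×351 + 58
351 = 6×58 + 3
58 = 19×3 + 1
3 = 3×1 + 0
gcd(351, 409) = 1, so the inverse exists.
Back-substitute for 1:
1 = 1×58 − 19×3
  = −19×351 + 115×58
  = 115×409 − 134×351
So 351⁻¹ ≡ −134 ≡ 275 (mod 409).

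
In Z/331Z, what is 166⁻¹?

2

Run the extended Euclidean algorithm:
331 = 1*166 + 165
166 = 1*165 + 1
165 = 165*1 + 0
gcd(166, 331) = 1, so the inverse exists.
Bézout: 1 = −1*331 + 2*166.
So 166⁻¹ ≡ 2 (mod 331).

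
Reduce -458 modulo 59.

14

-458 = -8×59 + 14, so -458 ≡ 14 (mod 59).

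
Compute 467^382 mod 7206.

2803

467^1 ≡ 467 (mod 7206)
467^2 ≡ 467^2 = 218089 ≡ 1909 (mod 7206)
467^4 ≡ 1909^2 = 3644281 ≡ 5251 (mod 7206)
467^8 ≡ 5251^2 = 27573001 ≡ 2845 (mod 7206)
467^16 ≡ 2845^2 = 8094025 ≡ 1687 (mod 7206)
467^32 ≡ 1687^2 = 2845969 ≡ 6805 (mod 7206)
467^64 ≡ 6805^2 = 46308025 ≡ 2269 (mod 7206)
467^128 ≡ 2269^2 = 5148361 ≡ 3277 (mod 7206)
467^256 ≡ 3277^2 = 10738729 ≡ 1789 (mod 7206)
467^382 = 467^256 * 467^64 * 467^32 * 467^16 * 467^8 * 467^4 * 467^2 ≡ 1789 * 2269 * 6805 * 1687 * 2845 * 5251 * 1909 (mod 7206).
Accumulate the product:
1789 * 2269 = 4059241 ≡ 2263
2263 * 6805 = 15399715 ≡ 493
493 * 1687 = 831691 ≡ 3001
3001 * 2845 = 8537845 ≡ 5941
5941 * 5251 = 31196191 ≡ 1417
1417 * 1909 = 2705053 ≡ 2803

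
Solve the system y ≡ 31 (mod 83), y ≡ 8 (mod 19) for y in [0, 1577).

1110

83⁻¹ mod 19: 83*11 ≡ 1 (mod 19), so 83⁻¹ ≡ 11.
y = 31 + 83*((8 − 31)*11 mod 19) = 31 + 83*13 = 1110.
Check: 1110 mod 83 = 31, 1110 mod 19 = 8. ✓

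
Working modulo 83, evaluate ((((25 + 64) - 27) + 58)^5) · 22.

79

25 + 64 = 89 ≡ 6 (mod 83)
6 - 27 = -21 ≡ 62 (mod 83)
62 + 58 = 120 ≡ 37 (mod 83)
(37)^5 ≡ 30 (mod 83)
30 · 22 = 660 ≡ 79 (mod 83)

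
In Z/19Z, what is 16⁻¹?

19 = 1×16 + 3
16 = 5×3 + 1
3 = 3×1 + 0
gcd(16, 19) = 1, so the inverse exists.
Bézout: 1 = −5×19 + 6×16.
So 16⁻¹ ≡ 6 (mod 19).

6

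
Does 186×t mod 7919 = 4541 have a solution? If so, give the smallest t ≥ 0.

1770

gcd(186, 7919) = 1, so a unique solution mod 7919 exists.
186⁻¹ ≡ 3108 (mod 7919).
t ≡ 3108×4541 ≡ 1770 (mod 7919).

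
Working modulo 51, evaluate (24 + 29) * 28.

24 + 29 = 53 ≡ 2 (mod 51)
2 * 28 = 56 ≡ 5 (mod 51)

5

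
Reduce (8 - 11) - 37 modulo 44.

4

8 - 11 = -3 ≡ 41 (mod 44)
41 - 37 = 4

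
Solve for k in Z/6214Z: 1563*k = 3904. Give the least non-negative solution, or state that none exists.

738

gcd(1563, 6214) = 1, so a unique solution mod 6214 exists.
1563⁻¹ ≡ 2453 (mod 6214).
k ≡ 2453*3904 ≡ 738 (mod 6214).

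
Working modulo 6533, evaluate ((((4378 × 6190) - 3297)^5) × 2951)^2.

5798

4378 × 6190 = 27099820 ≡ 936 (mod 6533)
936 - 3297 = -2361 ≡ 4172 (mod 6533)
(4172)^5 ≡ 1005 (mod 6533)
1005 × 2951 = 2965755 ≡ 6306 (mod 6533)
(6306)^2 ≡ 5798 (mod 6533)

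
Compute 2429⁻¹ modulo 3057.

1952

By the extended Euclidean algorithm:
3057 = 1·2429 + 628
2429 = 3·628 + 545
628 = 1·545 + 83
545 = 6·83 + 47
83 = 1·47 + 36
47 = 1·36 + 11
36 = 3·11 + 3
11 = 3·3 + 2
3 = 1·2 + 1
2 = 2·1 + 0
gcd(2429, 3057) = 1, so the inverse exists.
Bézout: 1 = 878·3057 − 1105·2429.
So 2429⁻¹ ≡ −1105 ≡ 1952 (mod 3057).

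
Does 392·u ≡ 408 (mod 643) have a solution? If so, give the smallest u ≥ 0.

gcd(392, 643) = 1, so a unique solution mod 643 exists.
392⁻¹ ≡ 415 (mod 643).
u ≡ 415·408 ≡ 211 (mod 643).

211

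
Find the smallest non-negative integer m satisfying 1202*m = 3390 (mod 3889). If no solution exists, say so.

gcd(1202, 3889) = 1, so a unique solution mod 3889 exists.
1202⁻¹ ≡ 1278 (mod 3889).
m ≡ 1278*3390 ≡ 74 (mod 3889).

74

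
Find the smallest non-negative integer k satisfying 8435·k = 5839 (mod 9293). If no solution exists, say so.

gcd(8435, 9293) = 1, so a unique solution mod 9293 exists.
8435⁻¹ ≡ 769 (mod 9293).
k ≡ 769·5839 ≡ 1672 (mod 9293).

1672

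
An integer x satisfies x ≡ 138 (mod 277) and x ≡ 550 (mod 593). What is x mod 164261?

99581

277⁻¹ mod 593: 277*152 ≡ 1 (mod 593), so 277⁻¹ ≡ 152.
x = 138 + 277*((550 − 138)*152 mod 593) = 138 + 277*359 = 99581.
Check: 99581 mod 277 = 138, 99581 mod 593 = 550. ✓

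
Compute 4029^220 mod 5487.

Using repeated squaring:
4029^1 ≡ 4029 (mod 5487)
4029^2 ≡ 4029^2 = 16232841 ≡ 2295 (mod 5487)
4029^4 ≡ 2295^2 = 5267025 ≡ 4992 (mod 5487)
4029^8 ≡ 4992^2 = 24920064 ≡ 3597 (mod 5487)
4029^16 ≡ 3597^2 = 12938409 ≡ 63 (mod 5487)
4029^32 ≡ 63^2 = 3969 (mod 5487)
4029^64 ≡ 3969^2 = 15752961 ≡ 5271 (mod 5487)
4029^128 ≡ 5271^2 = 27783441 ≡ 2760 (mod 5487)
4029^220 = 4029^128 × 4029^64 × 4029^16 × 4029^8 × 4029^4 ≡ 2760 × 5271 × 63 × 3597 × 4992 (mod 5487).
Accumulate the product:
2760 × 5271 = 14547960 ≡ 1923
1923 × 63 = 121149 ≡ 435
435 × 3597 = 1564695 ≡ 900
900 × 4992 = 4492800 ≡ 4434

4434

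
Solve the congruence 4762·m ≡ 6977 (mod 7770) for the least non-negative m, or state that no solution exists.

no solution

gcd(4762, 7770) = 2, and 2 does not divide 6977.
So the congruence has no solution.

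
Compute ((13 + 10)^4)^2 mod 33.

1

13 + 10 = 23
(23)^4 ≡ 1 (mod 33)
(1)^2 ≡ 1 (mod 33)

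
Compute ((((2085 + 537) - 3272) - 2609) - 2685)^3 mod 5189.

2085 + 537 = 2622
2622 - 3272 = -650 ≡ 4539 (mod 5189)
4539 - 2609 = 1930
1930 - 2685 = -755 ≡ 4434 (mod 5189)
(4434)^3 ≡ 1596 (mod 5189)

1596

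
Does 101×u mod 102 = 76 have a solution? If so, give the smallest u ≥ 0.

26

gcd(101, 102) = 1, so a unique solution mod 102 exists.
101⁻¹ ≡ 101 (mod 102).
u ≡ 101×76 ≡ 26 (mod 102).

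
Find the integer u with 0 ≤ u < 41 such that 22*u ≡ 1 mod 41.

28

Apply the Euclidean algorithm and back-substitute:
41 = 1*22 + 19
22 = 1*19 + 3
19 = 6*3 + 1
3 = 3*1 + 0
gcd(22, 41) = 1, so the inverse exists.
Back-substitute for 1:
1 = 1*19 − 6*3
  = −6*22 + 7*19
  = 7*41 − 13*22
So 22⁻¹ ≡ −13 ≡ 28 (mod 41).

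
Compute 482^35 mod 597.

185

482^1 ≡ 482 (mod 597)
482^2 ≡ 482^2 = 232324 ≡ 91 (mod 597)
482^4 ≡ 91^2 = 8281 ≡ 520 (mod 597)
482^8 ≡ 520^2 = 270400 ≡ 556 (mod 597)
482^16 ≡ 556^2 = 309136 ≡ 487 (mod 597)
482^32 ≡ 487^2 = 237169 ≡ 160 (mod 597)
482^35 = 482^32 · 482^2 · 482^1 ≡ 160 · 91 · 482 (mod 597).
Accumulate the product:
160 · 91 = 14560 ≡ 232
232 · 482 = 111824 ≡ 185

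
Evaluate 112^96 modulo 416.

352

By square-and-multiply:
112^1 ≡ 112 (mod 416)
112^2 ≡ 112^2 = 12544 ≡ 64 (mod 416)
112^4 ≡ 64^2 = 4096 ≡ 352 (mod 416)
112^8 ≡ 352^2 = 123904 ≡ 352 (mod 416)
112^16 ≡ 352^2 = 123904 ≡ 352 (mod 416)
112^32 ≡ 352^2 = 123904 ≡ 352 (mod 416)
112^64 ≡ 352^2 = 123904 ≡ 352 (mod 416)
112^96 = 112^64 × 112^32 ≡ 352 × 352 (mod 416).
352 × 352 = 123904 ≡ 352 (mod 416).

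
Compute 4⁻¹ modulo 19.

19 = 4*4 + 3
4 = 1*3 + 1
3 = 3*1 + 0
gcd(4, 19) = 1, so the inverse exists.
Bézout: 1 = −1*19 + 5*4.
So 4⁻¹ ≡ 5 (mod 19).

5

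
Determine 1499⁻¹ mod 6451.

By the extended Euclidean algorithm:
6451 = 4*1499 + 455
1499 = 3*455 + 134
455 = 3*134 + 53
134 = 2*53 + 28
53 = 1*28 + 25
28 = 1*25 + 3
25 = 8*3 + 1
3 = 3*1 + 0
gcd(1499, 6451) = 1, so the inverse exists.
Back-substitute for 1:
1 = 1*25 − 8*3
  = −8*28 + 9*25
  = 9*53 − 17*28
  = −17*134 + 43*53
  = 43*455 − 146*134
  = −146*1499 + 481*455
  = 481*6451 − 2070*1499
So 1499⁻¹ ≡ −2070 ≡ 4381 (mod 6451).

4381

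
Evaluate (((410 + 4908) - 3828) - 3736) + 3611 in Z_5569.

410 + 4908 = 5318
5318 - 3828 = 1490
1490 - 3736 = -2246 ≡ 3323 (mod 5569)
3323 + 3611 = 6934 ≡ 1365 (mod 5569)

1365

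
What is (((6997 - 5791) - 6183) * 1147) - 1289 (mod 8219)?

6997 - 5791 = 1206
1206 - 6183 = -4977 ≡ 3242 (mod 8219)
3242 * 1147 = 3718574 ≡ 3586 (mod 8219)
3586 - 1289 = 2297

2297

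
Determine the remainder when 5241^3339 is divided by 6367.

1923

Using repeated squaring:
3339 in binary is 110100001011, i.e. 3339 = 2048 + 1024 + 256 + 8 + 2 + 1.
5241^1 ≡ 5241 (mod 6367)
5241^2 ≡ 5241^2 = 27468081 ≡ 843 (mod 6367)
5241^4 ≡ 843^2 = 710649 ≡ 3912 (mod 6367)
5241^8 ≡ 3912^2 = 15303744 ≡ 3843 (mod 6367)
5241^16 ≡ 3843^2 = 14768649 ≡ 3576 (mod 6367)
5241^32 ≡ 3576^2 = 12787776 ≡ 2840 (mod 6367)
5241^64 ≡ 2840^2 = 8065600 ≡ 4978 (mod 6367)
5241^128 ≡ 4978^2 = 24780484 ≡ 120 (mod 6367)
5241^256 ≡ 120^2 = 14400 ≡ 1666 (mod 6367)
5241^512 ≡ 1666^2 = 2775556 ≡ 5911 (mod 6367)
5241^1024 ≡ 5911^2 = 34939921 ≡ 4192 (mod 6367)
5241^2048 ≡ 4192^2 = 17572864 ≡ 6311 (mod 6367)
5241^3339 = 5241^2048 · 5241^1024 · 5241^256 · 5241^8 · 5241^2 · 5241^1 ≡ 6311 · 4192 · 1666 · 3843 · 843 · 5241 (mod 6367).
Accumulate the product:
6311 · 4192 = 26455712 ≡ 827
827 · 1666 = 1377782 ≡ 2510
2510 · 3843 = 9645930 ≡ 6292
6292 · 843 = 5304156 ≡ 445
445 · 5241 = 2332245 ≡ 1923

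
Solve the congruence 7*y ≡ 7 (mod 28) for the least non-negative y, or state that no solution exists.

1

gcd(7, 28) = 7, and 7 | 7, so solutions exist.
Divide through by 7: 1*y = 1 (mod 4).
1⁻¹ ≡ 1 (mod 4).
y ≡ 1*1 ≡ 1 (mod 4).
The smallest non-negative solution is y = 1.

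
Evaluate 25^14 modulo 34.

21

Using repeated squaring:
25^1 ≡ 25 (mod 34)
25^2 ≡ 25^2 = 625 ≡ 13 (mod 34)
25^4 ≡ 13^2 = 169 ≡ 33 (mod 34)
25^8 ≡ 33^2 = 1089 ≡ 1 (mod 34)
25^14 = 25^8 · 25^4 · 25^2 ≡ 1 · 33 · 13 (mod 34).
Accumulate the product:
1 · 33 = 33
33 · 13 = 429 ≡ 21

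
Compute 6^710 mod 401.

151

710 in binary is 1011000110, i.e. 710 = 512 + 128 + 64 + 4 + 2.
6^1 ≡ 6 (mod 401)
6^2 ≡ 6^2 = 36 (mod 401)
6^4 ≡ 36^2 = 1296 ≡ 93 (mod 401)
6^8 ≡ 93^2 = 8649 ≡ 228 (mod 401)
6^16 ≡ 228^2 = 51984 ≡ 255 (mod 401)
6^32 ≡ 255^2 = 65025 ≡ 63 (mod 401)
6^64 ≡ 63^2 = 3969 ≡ 360 (mod 401)
6^128 ≡ 360^2 = 129600 ≡ 77 (mod 401)
6^256 ≡ 77^2 = 5929 ≡ 315 (mod 401)
6^512 ≡ 315^2 = 99225 ≡ 178 (mod 401)
6^710 = 6^512 × 6^128 × 6^64 × 6^4 × 6^2 ≡ 178 × 77 × 360 × 93 × 36 (mod 401).
Accumulate the product:
178 × 77 = 13706 ≡ 72
72 × 360 = 25920 ≡ 256
256 × 93 = 23808 ≡ 149
149 × 36 = 5364 ≡ 151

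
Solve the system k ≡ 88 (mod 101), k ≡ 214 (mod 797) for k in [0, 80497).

31297

101⁻¹ mod 797: 101·363 ≡ 1 (mod 797), so 101⁻¹ ≡ 363.
k = 88 + 101·((214 − 88)·363 mod 797) = 88 + 101·309 = 31297.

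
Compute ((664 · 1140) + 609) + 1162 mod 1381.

562

664 · 1140 = 756960 ≡ 172 (mod 1381)
172 + 609 = 781
781 + 1162 = 1943 ≡ 562 (mod 1381)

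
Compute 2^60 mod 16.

0

Compute successive squares:
60 in binary is 111100, i.e. 60 = 32 + 16 + 8 + 4.
2^1 ≡ 2 (mod 16)
2^2 ≡ 2^2 = 4 (mod 16)
2^4 ≡ 4^2 = 16 ≡ 0 (mod 16)
2^8 ≡ 0^2 = 0 (mod 16)
2^16 ≡ 0^2 = 0 (mod 16)
2^32 ≡ 0^2 = 0 (mod 16)
2^60 = 2^32 · 2^16 · 2^8 · 2^4 ≡ 0 · 0 · 0 · 0 (mod 16).
Accumulate the product:
0 · 0 = 0
0 · 0 = 0
0 · 0 = 0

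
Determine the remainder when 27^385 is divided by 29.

12

385 in binary is 110000001, i.e. 385 = 256 + 128 + 1.
27^1 ≡ 27 (mod 29)
27^2 ≡ 27^2 = 729 ≡ 4 (mod 29)
27^4 ≡ 4^2 = 16 (mod 29)
27^8 ≡ 16^2 = 256 ≡ 24 (mod 29)
27^16 ≡ 24^2 = 576 ≡ 25 (mod 29)
27^32 ≡ 25^2 = 625 ≡ 16 (mod 29)
27^64 ≡ 16^2 = 256 ≡ 24 (mod 29)
27^128 ≡ 24^2 = 576 ≡ 25 (mod 29)
27^256 ≡ 25^2 = 625 ≡ 16 (mod 29)
27^385 = 27^256 × 27^128 × 27^1 ≡ 16 × 25 × 27 (mod 29).
Accumulate the product:
16 × 25 = 400 ≡ 23
23 × 27 = 621 ≡ 12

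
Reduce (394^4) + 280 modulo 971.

(394)^4 ≡ 811 (mod 971)
811 + 280 = 1091 ≡ 120 (mod 971)

120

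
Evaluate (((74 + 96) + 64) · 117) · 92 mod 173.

69

74 + 96 = 170
170 + 64 = 234 ≡ 61 (mod 173)
61 · 117 = 7137 ≡ 44 (mod 173)
44 · 92 = 4048 ≡ 69 (mod 173)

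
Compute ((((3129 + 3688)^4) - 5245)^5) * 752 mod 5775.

3129 + 3688 = 6817 ≡ 1042 (mod 5775)
(1042)^4 ≡ 4096 (mod 5775)
4096 - 5245 = -1149 ≡ 4626 (mod 5775)
(4626)^5 ≡ 2001 (mod 5775)
2001 * 752 = 1504752 ≡ 3252 (mod 5775)

3252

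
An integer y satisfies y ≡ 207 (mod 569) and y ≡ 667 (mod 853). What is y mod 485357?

300070

569⁻¹ mod 853: 569*3 ≡ 1 (mod 853), so 569⁻¹ ≡ 3.
y = 207 + 569*((667 − 207)*3 mod 853) = 207 + 569*527 = 300070.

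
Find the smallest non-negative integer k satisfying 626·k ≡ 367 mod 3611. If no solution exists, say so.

gcd(626, 3611) = 1, so a unique solution mod 3611 exists.
626⁻¹ ≡ 2590 (mod 3611).
k ≡ 2590·367 ≡ 837 (mod 3611).

837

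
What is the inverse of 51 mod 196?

123

196 = 3×51 + 43
51 = 1×43 + 8
43 = 5×8 + 3
8 = 2×3 + 2
3 = 1×2 + 1
2 = 2×1 + 0
gcd(51, 196) = 1, so the inverse exists.
Back-substitute for 1:
1 = 1×3 − 1×2
  = −1×8 + 3×3
  = 3×43 − 16×8
  = −16×51 + 19×43
  = 19×196 − 73×51
So 51⁻¹ ≡ −73 ≡ 123 (mod 196).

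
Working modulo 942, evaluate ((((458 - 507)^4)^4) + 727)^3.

536

458 - 507 = -49 ≡ 893 (mod 942)
(893)^4 ≡ 703 (mod 942)
(703)^4 ≡ 415 (mod 942)
415 + 727 = 1142 ≡ 200 (mod 942)
(200)^3 ≡ 536 (mod 942)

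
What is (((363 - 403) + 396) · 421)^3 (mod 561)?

353

363 - 403 = -40 ≡ 521 (mod 561)
521 + 396 = 917 ≡ 356 (mod 561)
356 · 421 = 149876 ≡ 89 (mod 561)
(89)^3 ≡ 353 (mod 561)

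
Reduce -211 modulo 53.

-211 = -4·53 + 1, so -211 ≡ 1 (mod 53).

1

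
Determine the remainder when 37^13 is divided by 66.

31

13 in binary is 1101, i.e. 13 = 8 + 4 + 1.
37^1 ≡ 37 (mod 66)
37^2 ≡ 37^2 = 1369 ≡ 49 (mod 66)
37^4 ≡ 49^2 = 2401 ≡ 25 (mod 66)
37^8 ≡ 25^2 = 625 ≡ 31 (mod 66)
37^13 = 37^8 × 37^4 × 37^1 ≡ 31 × 25 × 37 (mod 66).
Accumulate the product:
31 × 25 = 775 ≡ 49
49 × 37 = 1813 ≡ 31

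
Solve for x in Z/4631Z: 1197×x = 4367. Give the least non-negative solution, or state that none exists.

2530

gcd(1197, 4631) = 1, so a unique solution mod 4631 exists.
1197⁻¹ ≡ 236 (mod 4631).
x ≡ 236×4367 ≡ 2530 (mod 4631).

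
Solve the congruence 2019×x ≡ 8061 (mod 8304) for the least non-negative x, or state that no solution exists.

gcd(2019, 8304) = 3, and 3 | 8061, so solutions exist.
Divide through by 3: 673×x ≡ 2687 (mod 2768).
673⁻¹ ≡ 2513 (mod 2768).
x ≡ 2513×2687 ≡ 1279 (mod 2768).
The smallest non-negative solution is x = 1279.

1279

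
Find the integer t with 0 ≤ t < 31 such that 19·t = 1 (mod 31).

By the extended Euclidean algorithm:
31 = 1·19 + 12
19 = 1·12 + 7
12 = 1·7 + 5
7 = 1·5 + 2
5 = 2·2 + 1
2 = 2·1 + 0
gcd(19, 31) = 1, so the inverse exists.
Back-substitute for 1:
1 = 1·5 − 2·2
  = −2·7 + 3·5
  = 3·12 − 5·7
  = −5·19 + 8·12
  = 8·31 − 13·19
So 19⁻¹ ≡ −13 ≡ 18 (mod 31).

18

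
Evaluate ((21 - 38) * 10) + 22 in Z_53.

21 - 38 = -17 ≡ 36 (mod 53)
36 * 10 = 360 ≡ 42 (mod 53)
42 + 22 = 64 ≡ 11 (mod 53)

11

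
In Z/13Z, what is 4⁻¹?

10

13 = 3·4 + 1
4 = 4·1 + 0
gcd(4, 13) = 1, so the inverse exists.
Bézout: 1 = 1·13 − 3·4.
So 4⁻¹ ≡ −3 ≡ 10 (mod 13).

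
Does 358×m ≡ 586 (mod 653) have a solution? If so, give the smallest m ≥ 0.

gcd(358, 653) = 1, so a unique solution mod 653 exists.
358⁻¹ ≡ 425 (mod 653).
m ≡ 425×586 ≡ 257 (mod 653).

257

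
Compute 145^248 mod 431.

110

By square-and-multiply:
248 in binary is 11111000, i.e. 248 = 128 + 64 + 32 + 16 + 8.
145^1 ≡ 145 (mod 431)
145^2 ≡ 145^2 = 21025 ≡ 337 (mod 431)
145^4 ≡ 337^2 = 113569 ≡ 216 (mod 431)
145^8 ≡ 216^2 = 46656 ≡ 108 (mod 431)
145^16 ≡ 108^2 = 11664 ≡ 27 (mod 431)
145^32 ≡ 27^2 = 729 ≡ 298 (mod 431)
145^64 ≡ 298^2 = 88804 ≡ 18 (mod 431)
145^128 ≡ 18^2 = 324 (mod 431)
145^248 = 145^128 · 145^64 · 145^32 · 145^16 · 145^8 ≡ 324 · 18 · 298 · 27 · 108 (mod 431).
Accumulate the product:
324 · 18 = 5832 ≡ 229
229 · 298 = 68242 ≡ 144
144 · 27 = 3888 ≡ 9
9 · 108 = 972 ≡ 110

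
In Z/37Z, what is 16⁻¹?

7

Run the extended Euclidean algorithm:
37 = 2*16 + 5
16 = 3*5 + 1
5 = 5*1 + 0
gcd(16, 37) = 1, so the inverse exists.
Back-substitute for 1:
1 = 1*16 − 3*5
  = −3*37 + 7*16
So 16⁻¹ ≡ 7 (mod 37).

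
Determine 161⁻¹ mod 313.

313 = 1*161 + 152
161 = 1*152 + 9
152 = 16*9 + 8
9 = 1*8 + 1
8 = 8*1 + 0
gcd(161, 313) = 1, so the inverse exists.
Bézout: 1 = −18*313 + 35*161.
So 161⁻¹ ≡ 35 (mod 313).

35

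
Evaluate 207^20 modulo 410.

1

20 in binary is 10100, i.e. 20 = 16 + 4.
207^1 ≡ 207 (mod 410)
207^2 ≡ 207^2 = 42849 ≡ 209 (mod 410)
207^4 ≡ 209^2 = 43681 ≡ 221 (mod 410)
207^8 ≡ 221^2 = 48841 ≡ 51 (mod 410)
207^16 ≡ 51^2 = 2601 ≡ 141 (mod 410)
207^20 = 207^16 · 207^4 ≡ 141 · 221 (mod 410).
141 · 221 = 31161 ≡ 1 (mod 410).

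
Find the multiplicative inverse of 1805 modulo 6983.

Run the extended Euclidean algorithm:
6983 = 3·1805 + 1568
1805 = 1·1568 + 237
1568 = 6·237 + 146
237 = 1·146 + 91
146 = 1·91 + 55
91 = 1·55 + 36
55 = 1·36 + 19
36 = 1·19 + 17
19 = 1·17 + 2
17 = 8·2 + 1
2 = 2·1 + 0
gcd(1805, 6983) = 1, so the inverse exists.
Back-substitute for 1:
1 = 1·17 − 8·2
  = −8·19 + 9·17
  = 9·36 − 17·19
  = −17·55 + 26·36
  = 26·91 − 43·55
  = −43·146 + 69·91
  = 69·237 − 112·146
  = −112·1568 + 741·237
  = 741·1805 − 853·1568
  = −853·6983 + 3300·1805
So 1805⁻¹ ≡ 3300 (mod 6983).

3300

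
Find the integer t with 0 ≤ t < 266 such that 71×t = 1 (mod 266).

15

Apply the Euclidean algorithm and back-substitute:
266 = 3*71 + 53
71 = 1*53 + 18
53 = 2*18 + 17
18 = 1*17 + 1
17 = 17*1 + 0
gcd(71, 266) = 1, so the inverse exists.
Bézout: 1 = −4*266 + 15*71.
So 71⁻¹ ≡ 15 (mod 266).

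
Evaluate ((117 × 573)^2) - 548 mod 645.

117 × 573 = 67041 ≡ 606 (mod 645)
(606)^2 ≡ 231 (mod 645)
231 - 548 = -317 ≡ 328 (mod 645)

328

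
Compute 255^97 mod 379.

76

255^1 ≡ 255 (mod 379)
255^2 ≡ 255^2 = 65025 ≡ 216 (mod 379)
255^4 ≡ 216^2 = 46656 ≡ 39 (mod 379)
255^8 ≡ 39^2 = 1521 ≡ 5 (mod 379)
255^16 ≡ 5^2 = 25 (mod 379)
255^32 ≡ 25^2 = 625 ≡ 246 (mod 379)
255^64 ≡ 246^2 = 60516 ≡ 255 (mod 379)
255^97 = 255^64 × 255^32 × 255^1 ≡ 255 × 246 × 255 (mod 379).
Accumulate the product:
255 × 246 = 62730 ≡ 195
195 × 255 = 49725 ≡ 76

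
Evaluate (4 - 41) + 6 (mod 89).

4 - 41 = -37 ≡ 52 (mod 89)
52 + 6 = 58

58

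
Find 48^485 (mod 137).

94

485 in binary is 111100101, i.e. 485 = 256 + 128 + 64 + 32 + 4 + 1.
48^1 ≡ 48 (mod 137)
48^2 ≡ 48^2 = 2304 ≡ 112 (mod 137)
48^4 ≡ 112^2 = 12544 ≡ 77 (mod 137)
48^8 ≡ 77^2 = 5929 ≡ 38 (mod 137)
48^16 ≡ 38^2 = 1444 ≡ 74 (mod 137)
48^32 ≡ 74^2 = 5476 ≡ 133 (mod 137)
48^64 ≡ 133^2 = 17689 ≡ 16 (mod 137)
48^128 ≡ 16^2 = 256 ≡ 119 (mod 137)
48^256 ≡ 119^2 = 14161 ≡ 50 (mod 137)
48^485 = 48^256 × 48^128 × 48^64 × 48^32 × 48^4 × 48^1 ≡ 50 × 119 × 16 × 133 × 77 × 48 (mod 137).
Accumulate the product:
50 × 119 = 5950 ≡ 59
59 × 16 = 944 ≡ 122
122 × 133 = 16226 ≡ 60
60 × 77 = 4620 ≡ 99
99 × 48 = 4752 ≡ 94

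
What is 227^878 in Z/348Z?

49

By square-and-multiply:
878 in binary is 1101101110, i.e. 878 = 512 + 256 + 64 + 32 + 8 + 4 + 2.
227^1 ≡ 227 (mod 348)
227^2 ≡ 227^2 = 51529 ≡ 25 (mod 348)
227^4 ≡ 25^2 = 625 ≡ 277 (mod 348)
227^8 ≡ 277^2 = 76729 ≡ 169 (mod 348)
227^16 ≡ 169^2 = 28561 ≡ 25 (mod 348)
227^32 ≡ 25^2 = 625 ≡ 277 (mod 348)
227^64 ≡ 277^2 = 76729 ≡ 169 (mod 348)
227^128 ≡ 169^2 = 28561 ≡ 25 (mod 348)
227^256 ≡ 25^2 = 625 ≡ 277 (mod 348)
227^512 ≡ 277^2 = 76729 ≡ 169 (mod 348)
227^878 = 227^512 × 227^256 × 227^64 × 227^32 × 227^8 × 227^4 × 227^2 ≡ 169 × 277 × 169 × 277 × 169 × 277 × 25 (mod 348).
Accumulate the product:
169 × 277 = 46813 ≡ 181
181 × 169 = 30589 ≡ 313
313 × 277 = 86701 ≡ 49
49 × 169 = 8281 ≡ 277
277 × 277 = 76729 ≡ 169
169 × 25 = 4225 ≡ 49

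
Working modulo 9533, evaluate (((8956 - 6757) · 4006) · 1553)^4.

5541

8956 - 6757 = 2199
2199 · 4006 = 8809194 ≡ 702 (mod 9533)
702 · 1553 = 1090206 ≡ 3444 (mod 9533)
(3444)^4 ≡ 5541 (mod 9533)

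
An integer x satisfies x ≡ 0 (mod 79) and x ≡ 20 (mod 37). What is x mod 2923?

79⁻¹ mod 37: 79*15 ≡ 1 (mod 37), so 79⁻¹ ≡ 15.
x = 0 + 79*((20 − 0)*15 mod 37) = 0 + 79*4 = 316.
Check: 316 mod 79 = 0, 316 mod 37 = 20. ✓

316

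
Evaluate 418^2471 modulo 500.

332

2471 in binary is 100110100111, i.e. 2471 = 2048 + 256 + 128 + 32 + 4 + 2 + 1.
418^1 ≡ 418 (mod 500)
418^2 ≡ 418^2 = 174724 ≡ 224 (mod 500)
418^4 ≡ 224^2 = 50176 ≡ 176 (mod 500)
418^8 ≡ 176^2 = 30976 ≡ 476 (mod 500)
418^16 ≡ 476^2 = 226576 ≡ 76 (mod 500)
418^32 ≡ 76^2 = 5776 ≡ 276 (mod 500)
418^64 ≡ 276^2 = 76176 ≡ 176 (mod 500)
418^128 ≡ 176^2 = 30976 ≡ 476 (mod 500)
418^256 ≡ 476^2 = 226576 ≡ 76 (mod 500)
418^512 ≡ 76^2 = 5776 ≡ 276 (mod 500)
418^1024 ≡ 276^2 = 76176 ≡ 176 (mod 500)
418^2048 ≡ 176^2 = 30976 ≡ 476 (mod 500)
418^2471 = 418^2048 × 418^256 × 418^128 × 418^32 × 418^4 × 418^2 × 418^1 ≡ 476 × 76 × 476 × 276 × 176 × 224 × 418 (mod 500).
Accumulate the product:
476 × 76 = 36176 ≡ 176
176 × 476 = 83776 ≡ 276
276 × 276 = 76176 ≡ 176
176 × 176 = 30976 ≡ 476
476 × 224 = 106624 ≡ 124
124 × 418 = 51832 ≡ 332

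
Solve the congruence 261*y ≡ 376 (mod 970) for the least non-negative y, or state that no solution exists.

466

gcd(261, 970) = 1, so a unique solution mod 970 exists.
261⁻¹ ≡ 721 (mod 970).
y ≡ 721*376 ≡ 466 (mod 970).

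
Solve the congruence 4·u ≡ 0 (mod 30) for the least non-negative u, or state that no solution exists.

0

gcd(4, 30) = 2, and 2 | 0, so solutions exist.
Divide through by 2: 2·u mod 15 = 0.
2⁻¹ ≡ 8 (mod 15).
u ≡ 8·0 ≡ 0 (mod 15).
The smallest non-negative solution is u = 0.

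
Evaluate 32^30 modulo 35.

29

By square-and-multiply:
32^1 ≡ 32 (mod 35)
32^2 ≡ 32^2 = 1024 ≡ 9 (mod 35)
32^4 ≡ 9^2 = 81 ≡ 11 (mod 35)
32^8 ≡ 11^2 = 121 ≡ 16 (mod 35)
32^16 ≡ 16^2 = 256 ≡ 11 (mod 35)
32^30 = 32^16 · 32^8 · 32^4 · 32^2 ≡ 11 · 16 · 11 · 9 (mod 35).
Accumulate the product:
11 · 16 = 176 ≡ 1
1 · 11 = 11
11 · 9 = 99 ≡ 29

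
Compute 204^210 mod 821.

Compute successive squares:
210 in binary is 11010010, i.e. 210 = 128 + 64 + 16 + 2.
204^1 ≡ 204 (mod 821)
204^2 ≡ 204^2 = 41616 ≡ 566 (mod 821)
204^4 ≡ 566^2 = 320356 ≡ 166 (mod 821)
204^8 ≡ 166^2 = 27556 ≡ 463 (mod 821)
204^16 ≡ 463^2 = 214369 ≡ 88 (mod 821)
204^32 ≡ 88^2 = 7744 ≡ 355 (mod 821)
204^64 ≡ 355^2 = 126025 ≡ 412 (mod 821)
204^128 ≡ 412^2 = 169744 ≡ 618 (mod 821)
204^210 = 204^128 × 204^64 × 204^16 × 204^2 ≡ 618 × 412 × 88 × 566 (mod 821).
Accumulate the product:
618 × 412 = 254616 ≡ 106
106 × 88 = 9328 ≡ 297
297 × 566 = 168102 ≡ 618

618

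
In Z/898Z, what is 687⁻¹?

Run the extended Euclidean algorithm:
898 = 1·687 + 211
687 = 3·211 + 54
211 = 3·54 + 49
54 = 1·49 + 5
49 = 9·5 + 4
5 = 1·4 + 1
4 = 4·1 + 0
gcd(687, 898) = 1, so the inverse exists.
Bézout: 1 = −140·898 + 183·687.
So 687⁻¹ ≡ 183 (mod 898).

183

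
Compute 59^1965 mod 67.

1965 in binary is 11110101101, i.e. 1965 = 1024 + 512 + 256 + 128 + 32 + 8 + 4 + 1.
59^1 ≡ 59 (mod 67)
59^2 ≡ 59^2 = 3481 ≡ 64 (mod 67)
59^4 ≡ 64^2 = 4096 ≡ 9 (mod 67)
59^8 ≡ 9^2 = 81 ≡ 14 (mod 67)
59^16 ≡ 14^2 = 196 ≡ 62 (mod 67)
59^32 ≡ 62^2 = 3844 ≡ 25 (mod 67)
59^64 ≡ 25^2 = 625 ≡ 22 (mod 67)
59^128 ≡ 22^2 = 484 ≡ 15 (mod 67)
59^256 ≡ 15^2 = 225 ≡ 24 (mod 67)
59^512 ≡ 24^2 = 576 ≡ 40 (mod 67)
59^1024 ≡ 40^2 = 1600 ≡ 59 (mod 67)
59^1965 = 59^1024 * 59^512 * 59^256 * 59^128 * 59^32 * 59^8 * 59^4 * 59^1 ≡ 59 * 40 * 24 * 15 * 25 * 14 * 9 * 59 (mod 67).
Accumulate the product:
59 * 40 = 2360 ≡ 15
15 * 24 = 360 ≡ 25
25 * 15 = 375 ≡ 40
40 * 25 = 1000 ≡ 62
62 * 14 = 868 ≡ 64
64 * 9 = 576 ≡ 40
40 * 59 = 2360 ≡ 15

15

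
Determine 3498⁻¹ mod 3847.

1444

3847 = 1*3498 + 349
3498 = 10*349 + 8
349 = 43*8 + 5
8 = 1*5 + 3
5 = 1*3 + 2
3 = 1*2 + 1
2 = 2*1 + 0
gcd(3498, 3847) = 1, so the inverse exists.
Back-substitute for 1:
1 = 1*3 − 1*2
  = −1*5 + 2*3
  = 2*8 − 3*5
  = −3*349 + 131*8
  = 131*3498 − 1313*349
  = −1313*3847 + 1444*3498
So 3498⁻¹ ≡ 1444 (mod 3847).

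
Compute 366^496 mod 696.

600

496 in binary is 111110000, i.e. 496 = 256 + 128 + 64 + 32 + 16.
366^1 ≡ 366 (mod 696)
366^2 ≡ 366^2 = 133956 ≡ 324 (mod 696)
366^4 ≡ 324^2 = 104976 ≡ 576 (mod 696)
366^8 ≡ 576^2 = 331776 ≡ 480 (mod 696)
366^16 ≡ 480^2 = 230400 ≡ 24 (mod 696)
366^32 ≡ 24^2 = 576 (mod 696)
366^64 ≡ 576^2 = 331776 ≡ 480 (mod 696)
366^128 ≡ 480^2 = 230400 ≡ 24 (mod 696)
366^256 ≡ 24^2 = 576 (mod 696)
366^496 = 366^256 × 366^128 × 366^64 × 366^32 × 366^16 ≡ 576 × 24 × 480 × 576 × 24 (mod 696).
Accumulate the product:
576 × 24 = 13824 ≡ 600
600 × 480 = 288000 ≡ 552
552 × 576 = 317952 ≡ 576
576 × 24 = 13824 ≡ 600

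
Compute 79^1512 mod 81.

Using repeated squaring:
79^1 ≡ 79 (mod 81)
79^2 ≡ 79^2 = 6241 ≡ 4 (mod 81)
79^4 ≡ 4^2 = 16 (mod 81)
79^8 ≡ 16^2 = 256 ≡ 13 (mod 81)
79^16 ≡ 13^2 = 169 ≡ 7 (mod 81)
79^32 ≡ 7^2 = 49 (mod 81)
79^64 ≡ 49^2 = 2401 ≡ 52 (mod 81)
79^128 ≡ 52^2 = 2704 ≡ 31 (mod 81)
79^256 ≡ 31^2 = 961 ≡ 70 (mod 81)
79^512 ≡ 70^2 = 4900 ≡ 40 (mod 81)
79^1024 ≡ 40^2 = 1600 ≡ 61 (mod 81)
79^1512 = 79^1024 * 79^256 * 79^128 * 79^64 * 79^32 * 79^8 ≡ 61 * 70 * 31 * 52 * 49 * 13 (mod 81).
Accumulate the product:
61 * 70 = 4270 ≡ 58
58 * 31 = 1798 ≡ 16
16 * 52 = 832 ≡ 22
22 * 49 = 1078 ≡ 25
25 * 13 = 325 ≡ 1

1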